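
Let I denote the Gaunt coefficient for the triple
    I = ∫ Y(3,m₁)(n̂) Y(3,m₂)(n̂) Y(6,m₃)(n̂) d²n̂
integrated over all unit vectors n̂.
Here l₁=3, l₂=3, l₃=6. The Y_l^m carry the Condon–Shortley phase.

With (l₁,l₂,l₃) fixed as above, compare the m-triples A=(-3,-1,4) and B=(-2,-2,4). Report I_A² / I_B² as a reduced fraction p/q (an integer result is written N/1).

l's match ⇒ only the (l;m) 3-j factors differ between A and B.
A: triangle coeff Δ(3,3,6) = 1/12012; Σ_t [0,0]: t=0:+1/34560 = 1/34560; (3j)²=5/286 [(3 3 6; -3 -1 4)], sign=+1
B: triangle coeff Δ(3,3,6) = 1/12012; Σ_t [0,0]: t=0:+1/14400 = 1/14400; (3j)²=6/143 [(3 3 6; -2 -2 4)], sign=+1
I_A²/I_B² = (5/286)/(6/143) = 5/12

5/12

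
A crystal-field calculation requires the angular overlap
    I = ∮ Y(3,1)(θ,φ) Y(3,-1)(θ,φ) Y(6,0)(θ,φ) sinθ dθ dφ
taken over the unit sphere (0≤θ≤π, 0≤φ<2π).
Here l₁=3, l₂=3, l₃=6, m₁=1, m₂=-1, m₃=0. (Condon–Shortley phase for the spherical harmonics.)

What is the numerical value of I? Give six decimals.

0.177816

Rules hold: Σm=0, L=12 even, 0≤6≤6.
N = 7·7·13 = 637
Δ = 0!·6!·6!/13! = 1/12012
Racah Σ t=0..0: t=0:+1/1296 = 1/1296
⇒ 3j(3 3 6; 0 0 0)² = 100/3003, sgn +1
Racah Σ t=0..0: t=0:+1/2304 = 1/2304
⇒ 3j(3 3 6; 1 -1 0)² = 75/4004, sgn +1
4πI² = N·(3j₀)²·(3jₘ)² = 625/1573
I = +1·√(0.39733/4π) = 0.17781595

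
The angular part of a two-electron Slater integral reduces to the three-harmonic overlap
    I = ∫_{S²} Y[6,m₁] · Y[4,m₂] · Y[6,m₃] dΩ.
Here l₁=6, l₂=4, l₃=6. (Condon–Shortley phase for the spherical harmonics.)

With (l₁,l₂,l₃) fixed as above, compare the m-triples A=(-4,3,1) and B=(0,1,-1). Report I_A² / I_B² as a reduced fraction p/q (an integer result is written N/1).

Same 6,4,6: normalisation and zero-m 3j drop out of the ratio.
A: Δ: 4! 8! 4! / 17! → 1/15315300; sum: t=3:−1/725760 t=4:+1/207360 = 1/290304; 3j²(6 4 6; -4 3 1) = Δ·Π!·Σ² = 125/7293  (sign -1)
B: Δ: 4! 8! 4! / 17! → 1/15315300; sum: t=1:−1/103680 t=2:+1/13824 t=3:−1/17280 t=4:+1/207360 = 1/103680; 3j²(6 4 6; 0 1 -1) = Δ·Π!·Σ² = 10/7293  (sign -1)
I_A²/I_B² = (125/7293)/(10/7293) = 25/2

25/2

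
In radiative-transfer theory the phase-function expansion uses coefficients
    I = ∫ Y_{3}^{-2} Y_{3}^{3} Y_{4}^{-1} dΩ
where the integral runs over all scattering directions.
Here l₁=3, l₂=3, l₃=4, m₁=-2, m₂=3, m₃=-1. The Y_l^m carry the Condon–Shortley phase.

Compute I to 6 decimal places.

m-sum 0 ✓  L=10 even ✓  0≤4≤6 ✓
Π(2lᵢ+1) = 7×7×9 = 441
triangle coeff Δ(3,3,4) = 1/34650
Σ_t [0,2]: t=0:+1/72 t=1:−1/16 t=2:+1/72 = -5/144
(3j)²=2/77 [(3 3 4; 0 0 0)], sign=-1
Σ_t [2,2]: t=2:+1/288 = 1/288
(3j)²=5/231 [(3 3 4; -2 3 -1)], sign=-1
⇒ 4πI² = 30/121
I = (+1)√(30/121/(4π)) = 0.14046335

0.140463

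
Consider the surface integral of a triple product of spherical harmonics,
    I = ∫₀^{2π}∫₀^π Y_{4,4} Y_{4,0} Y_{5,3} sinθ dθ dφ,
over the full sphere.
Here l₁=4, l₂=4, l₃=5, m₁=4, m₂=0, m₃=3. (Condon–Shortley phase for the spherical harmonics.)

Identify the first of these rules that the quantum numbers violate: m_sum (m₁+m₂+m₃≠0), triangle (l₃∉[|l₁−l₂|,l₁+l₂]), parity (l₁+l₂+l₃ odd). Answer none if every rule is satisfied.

azimuthal sum: 4 + 0 + 3 = 7  ✗
0 ≤ 5 ≤ 8 (triangle on l)
L = 4 + 4 + 5 = 13 (odd)

m_sum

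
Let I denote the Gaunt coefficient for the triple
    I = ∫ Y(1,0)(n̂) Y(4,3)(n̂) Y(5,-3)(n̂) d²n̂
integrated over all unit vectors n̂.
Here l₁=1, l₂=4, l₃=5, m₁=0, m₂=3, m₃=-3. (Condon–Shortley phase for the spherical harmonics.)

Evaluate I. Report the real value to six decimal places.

-0.196426

m-sum 0 ✓  L=10 even ✓  3≤5≤5 ✓
Π(2lᵢ+1) = 3×9×11 = 297
triangle coeff Δ(1,4,5) = 1/495
Σ_t [0,0]: t=0:+1/576 = 1/576
(3j)²=5/99 [(1 4 5; 0 0 0)], sign=-1
Σ_t [0,0]: t=0:+1/5040 = 1/5040
(3j)²=16/495 [(1 4 5; 0 3 -3)], sign=+1
⇒ 4πI² = 16/33
I = (-1)√(16/33/(4π)) = -0.19642560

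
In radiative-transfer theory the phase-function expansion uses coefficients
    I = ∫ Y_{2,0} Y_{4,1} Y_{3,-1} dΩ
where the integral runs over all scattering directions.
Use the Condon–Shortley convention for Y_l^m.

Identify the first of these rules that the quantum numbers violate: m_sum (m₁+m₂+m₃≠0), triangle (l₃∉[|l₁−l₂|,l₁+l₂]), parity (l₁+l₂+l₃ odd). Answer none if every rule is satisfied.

m₁+m₂+m₃ = 0 + 1 − 1 = 0  ✓
triangle: |2−4|=2 ≤ l₃=3 ≤ 2+4=6  ✓
parity: l₁+l₂+l₃ = 9 is odd  ✗

parity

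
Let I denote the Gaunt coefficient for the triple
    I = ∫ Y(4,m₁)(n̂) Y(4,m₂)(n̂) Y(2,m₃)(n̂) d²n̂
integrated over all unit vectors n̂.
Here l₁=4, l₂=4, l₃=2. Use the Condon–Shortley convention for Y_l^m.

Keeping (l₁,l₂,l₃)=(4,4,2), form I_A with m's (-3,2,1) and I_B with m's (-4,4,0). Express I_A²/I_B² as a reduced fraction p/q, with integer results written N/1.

l's match ⇒ only the (l;m) 3-j factors differ between A and B.
A: triangle coeff Δ(4,4,2) = 1/13860; Σ_t [5,6]: t=5:−1/240 t=6:+1/1440 = -1/288; (3j)²=5/132 [(4 4 2; -3 2 1)], sign=+1
B: triangle coeff Δ(4,4,2) = 1/13860; Σ_t [6,6]: t=6:+1/2880 = 1/2880; (3j)²=28/495 [(4 4 2; -4 4 0)], sign=+1
I_A²/I_B² = (5/132)/(28/495) = 75/112

75/112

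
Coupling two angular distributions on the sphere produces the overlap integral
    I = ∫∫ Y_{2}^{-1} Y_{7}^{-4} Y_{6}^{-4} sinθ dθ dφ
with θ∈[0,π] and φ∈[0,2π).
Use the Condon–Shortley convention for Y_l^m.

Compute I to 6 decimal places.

m-sum = -1 − 4 − 4 = -9 ≠ 0 ⇒ I = 0

0.000000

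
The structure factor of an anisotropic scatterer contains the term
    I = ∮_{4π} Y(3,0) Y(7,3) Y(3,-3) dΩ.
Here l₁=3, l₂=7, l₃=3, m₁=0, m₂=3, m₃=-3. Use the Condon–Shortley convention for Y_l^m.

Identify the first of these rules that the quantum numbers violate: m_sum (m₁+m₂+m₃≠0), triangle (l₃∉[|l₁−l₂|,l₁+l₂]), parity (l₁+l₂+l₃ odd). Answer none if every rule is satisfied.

azimuthal sum: 0 + 3 − 3 = 0  ✓
4 ≤ 3 ≤ 10 (triangle on l)  ✗
L = 3 + 7 + 3 = 13 (odd)

triangle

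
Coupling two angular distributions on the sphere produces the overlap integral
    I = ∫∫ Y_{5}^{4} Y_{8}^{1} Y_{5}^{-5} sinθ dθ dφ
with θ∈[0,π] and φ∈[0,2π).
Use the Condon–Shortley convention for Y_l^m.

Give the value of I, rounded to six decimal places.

m-sum 0 ✓  L=18 even ✓  3≤5≤13 ✓
Π(2lᵢ+1) = 11×17×11 = 2057
triangle coeff Δ(5,8,5) = 1/37413090
Σ_t [3,5]: t=3:−1/1036800 t=4:+1/331776 t=5:−1/1036800 = 1/921600
(3j)²=490/46189 [(5 8 5; 0 0 0)], sign=-1
Σ_t [1,1]: t=1:−1/406425600 = -1/406425600
(3j)²=18/46189 [(5 8 5; 4 1 -5)], sign=-1
⇒ 4πI² = 8820/1037153
I = (+1)√(8820/1037153/(4π)) = 0.02601405

0.026014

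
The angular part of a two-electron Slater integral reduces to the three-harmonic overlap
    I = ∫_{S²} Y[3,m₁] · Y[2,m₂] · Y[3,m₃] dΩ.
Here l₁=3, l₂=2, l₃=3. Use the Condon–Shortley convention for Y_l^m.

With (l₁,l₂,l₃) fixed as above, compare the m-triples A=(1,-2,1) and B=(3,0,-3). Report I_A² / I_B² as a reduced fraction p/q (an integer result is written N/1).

Shared (l₁,l₂,l₃)=(3,2,3): N and (l;000)² cancel in I_A²/I_B².
A: Δ = 2!·4!·2!/9! = 1/3780; Racah Σ t=0..0: t=0:+1/16 = 1/16; ⇒ 3j(3 2 3; 1 -2 1)² = 2/35, sgn +1
B: Δ = 2!·4!·2!/9! = 1/3780; Racah Σ t=0..0: t=0:+1/96 = 1/96; ⇒ 3j(3 2 3; 3 0 -3)² = 5/84, sgn +1
I_A²/I_B² = (2/35)/(5/84) = 24/25

24/25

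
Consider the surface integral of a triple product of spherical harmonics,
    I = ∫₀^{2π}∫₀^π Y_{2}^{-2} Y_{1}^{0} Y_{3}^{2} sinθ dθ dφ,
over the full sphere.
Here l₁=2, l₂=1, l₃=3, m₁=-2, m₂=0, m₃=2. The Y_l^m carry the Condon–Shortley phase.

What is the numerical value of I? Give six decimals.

Rules hold: Σm=0, L=6 even, 1≤3≤3.
N = 5·3·7 = 105
Δ = 0!·4!·2!/7! = 1/105
Racah Σ t=0..0: t=0:+1/4 = 1/4
⇒ 3j(2 1 3; 0 0 0)² = 3/35, sgn -1
Racah Σ t=0..0: t=0:+1/24 = 1/24
⇒ 3j(2 1 3; -2 0 2)² = 1/21, sgn -1
4πI² = N·(3j₀)²·(3jₘ)² = 3/7
I = +1·√(0.428571/4π) = 0.18467439

0.184674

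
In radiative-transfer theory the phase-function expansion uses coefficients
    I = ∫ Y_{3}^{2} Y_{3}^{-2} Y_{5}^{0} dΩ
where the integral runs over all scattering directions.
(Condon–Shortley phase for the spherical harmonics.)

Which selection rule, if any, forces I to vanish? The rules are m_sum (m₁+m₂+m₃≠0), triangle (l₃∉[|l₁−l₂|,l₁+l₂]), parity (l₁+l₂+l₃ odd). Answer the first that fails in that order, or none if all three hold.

m₁+m₂+m₃ = 2 − 2 + 0 = 0  ✓
triangle: |3−3|=0 ≤ l₃=5 ≤ 3+3=6  ✓
parity: l₁+l₂+l₃ = 11 is odd  ✗

parity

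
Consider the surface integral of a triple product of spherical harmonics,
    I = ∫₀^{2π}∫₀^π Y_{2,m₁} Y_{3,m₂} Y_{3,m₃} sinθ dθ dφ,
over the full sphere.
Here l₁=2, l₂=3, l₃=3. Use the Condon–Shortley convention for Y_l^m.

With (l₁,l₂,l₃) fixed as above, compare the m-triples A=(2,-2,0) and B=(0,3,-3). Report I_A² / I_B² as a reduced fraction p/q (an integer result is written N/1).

4/5

Shared (l₁,l₂,l₃)=(2,3,3): N and (l;000)² cancel in I_A²/I_B².
A: Δ = 2!·2!·4!/9! = 1/3780; Racah Σ t=0..0: t=0:+1/24 = 1/24; ⇒ 3j(2 3 3; 2 -2 0)² = 1/21, sgn -1
B: Δ = 2!·2!·4!/9! = 1/3780; Racah Σ t=2..2: t=2:+1/96 = 1/96; ⇒ 3j(2 3 3; 0 3 -3)² = 5/84, sgn +1
I_A²/I_B² = (1/21)/(5/84) = 4/5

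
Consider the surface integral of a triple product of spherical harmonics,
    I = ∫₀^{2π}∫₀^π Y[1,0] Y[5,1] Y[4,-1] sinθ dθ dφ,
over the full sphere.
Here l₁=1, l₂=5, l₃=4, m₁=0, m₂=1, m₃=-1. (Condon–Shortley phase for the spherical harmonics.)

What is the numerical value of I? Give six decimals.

m-sum 0 ✓  L=10 even ✓  4≤4≤6 ✓
Π(2lᵢ+1) = 3×11×9 = 297
triangle coeff Δ(1,5,4) = 1/495
Σ_t [1,1]: t=1:−1/576 = -1/576
(3j)²=5/99 [(1 5 4; 0 0 0)], sign=-1
Σ_t [1,1]: t=1:−1/720 = -1/720
(3j)²=8/165 [(1 5 4; 0 1 -1)], sign=+1
⇒ 4πI² = 8/11
I = (-1)√(8/11/(4π)) = -0.24057125

-0.240571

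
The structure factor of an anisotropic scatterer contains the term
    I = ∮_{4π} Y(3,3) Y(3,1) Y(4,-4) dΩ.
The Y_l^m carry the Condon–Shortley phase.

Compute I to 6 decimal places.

-0.166198

Rules hold: Σm=0, L=10 even, 0≤4≤6.
N = 7·7·9 = 441
Δ = 2!·4!·4!/11! = 1/34650
Racah Σ t=0..2: t=0:+1/72 t=1:−1/16 t=2:+1/72 = -5/144
⇒ 3j(3 3 4; 0 0 0)² = 2/77, sgn -1
Racah Σ t=0..0: t=0:+1/1152 = 1/1152
⇒ 3j(3 3 4; 3 1 -4)² = 1/33, sgn +1
4πI² = N·(3j₀)²·(3jₘ)² = 42/121
I = -1·√(0.347107/4π) = -0.16619847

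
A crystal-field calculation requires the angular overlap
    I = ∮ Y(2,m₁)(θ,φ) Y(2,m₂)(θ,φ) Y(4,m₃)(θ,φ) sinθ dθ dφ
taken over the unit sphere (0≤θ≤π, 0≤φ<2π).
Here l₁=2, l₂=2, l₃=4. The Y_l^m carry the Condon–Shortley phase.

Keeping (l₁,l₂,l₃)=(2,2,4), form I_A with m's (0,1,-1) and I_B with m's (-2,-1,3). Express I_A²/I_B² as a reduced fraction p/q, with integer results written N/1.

6/7

Same 2,2,4: normalisation and zero-m 3j drop out of the ratio.
A: Δ: 0! 4! 4! / 9! → 1/630; sum: t=0:+1/24 = 1/24; 3j²(2 2 4; 0 1 -1) = Δ·Π!·Σ² = 1/21  (sign -1)
B: Δ: 0! 4! 4! / 9! → 1/630; sum: t=0:+1/144 = 1/144; 3j²(2 2 4; -2 -1 3) = Δ·Π!·Σ² = 1/18  (sign -1)
I_A²/I_B² = (1/21)/(1/18) = 6/7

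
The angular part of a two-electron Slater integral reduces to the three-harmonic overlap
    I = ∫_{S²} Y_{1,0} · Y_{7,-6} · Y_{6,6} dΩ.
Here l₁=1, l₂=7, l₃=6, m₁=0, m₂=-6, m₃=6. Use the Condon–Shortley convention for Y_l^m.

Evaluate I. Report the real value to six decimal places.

0.126157

Rules hold: Σm=0, L=14 even, 6≤6≤8.
N = 3·15·13 = 585
Δ = 2!·0!·12!/15! = 1/1365
Racah Σ t=1..1: t=1:−1/518400 = -1/518400
⇒ 3j(1 7 6; 0 0 0)² = 7/195, sgn -1
Racah Σ t=1..1: t=1:−1/479001600 = -1/479001600
⇒ 3j(1 7 6; 0 -6 6)² = 1/105, sgn -1
4πI² = N·(3j₀)²·(3jₘ)² = 1/5
I = +1·√(0.2/4π) = 0.12615663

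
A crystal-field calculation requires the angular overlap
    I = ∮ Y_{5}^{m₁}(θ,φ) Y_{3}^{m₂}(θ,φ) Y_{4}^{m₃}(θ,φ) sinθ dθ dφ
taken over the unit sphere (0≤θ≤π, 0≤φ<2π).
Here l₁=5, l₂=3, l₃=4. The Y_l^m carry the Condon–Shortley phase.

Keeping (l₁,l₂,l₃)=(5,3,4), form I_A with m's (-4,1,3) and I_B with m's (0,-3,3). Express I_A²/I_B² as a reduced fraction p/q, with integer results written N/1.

l's match ⇒ only the (l;m) 3-j factors differ between A and B.
A: triangle coeff Δ(5,3,4) = 1/180180; Σ_t [3,4]: t=3:−1/4320 t=4:+1/5760 = -1/17280; (3j)²=7/4290 [(5 3 4; -4 1 3)], sign=+1
B: triangle coeff Δ(5,3,4) = 1/180180; Σ_t [0,0]: t=0:+1/5760 = 1/5760; (3j)²=5/572 [(5 3 4; 0 -3 3)], sign=-1
I_A²/I_B² = (7/4290)/(5/572) = 14/75

14/75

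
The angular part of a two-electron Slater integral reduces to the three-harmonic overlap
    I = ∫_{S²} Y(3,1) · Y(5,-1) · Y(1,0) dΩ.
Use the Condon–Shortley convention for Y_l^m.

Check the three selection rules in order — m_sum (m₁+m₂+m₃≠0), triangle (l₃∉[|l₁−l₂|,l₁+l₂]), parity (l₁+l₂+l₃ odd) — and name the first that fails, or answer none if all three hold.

azimuthal sum: 1 − 1 + 0 = 0  ✓
2 ≤ 1 ≤ 8 (triangle on l)  ✗
L = 3 + 5 + 1 = 9 (odd)

triangle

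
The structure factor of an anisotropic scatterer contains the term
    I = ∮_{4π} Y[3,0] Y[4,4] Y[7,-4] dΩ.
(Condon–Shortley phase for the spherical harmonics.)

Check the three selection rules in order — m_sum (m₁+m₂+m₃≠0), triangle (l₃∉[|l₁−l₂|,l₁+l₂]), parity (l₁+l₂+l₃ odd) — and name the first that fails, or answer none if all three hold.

Σmᵢ = 0  ✓
l₃∈[|l₁−l₂|,l₁+l₂]=[1,7], have l₃=7  ✓
Σlᵢ = 14 ⇒ even  ✓

none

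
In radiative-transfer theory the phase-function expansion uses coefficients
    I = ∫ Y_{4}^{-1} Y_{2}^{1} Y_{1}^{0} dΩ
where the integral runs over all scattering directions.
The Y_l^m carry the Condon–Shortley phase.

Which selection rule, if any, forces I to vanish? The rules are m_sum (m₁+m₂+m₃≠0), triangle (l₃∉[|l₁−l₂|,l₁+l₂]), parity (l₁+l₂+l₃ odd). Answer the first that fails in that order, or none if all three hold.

triangle

m₁+m₂+m₃ = -1 + 1 + 0 = 0  ✓
triangle: |4−2|=2 ≤ l₃=1 ≤ 4+2=6  ✗
parity: l₁+l₂+l₃ = 7 is odd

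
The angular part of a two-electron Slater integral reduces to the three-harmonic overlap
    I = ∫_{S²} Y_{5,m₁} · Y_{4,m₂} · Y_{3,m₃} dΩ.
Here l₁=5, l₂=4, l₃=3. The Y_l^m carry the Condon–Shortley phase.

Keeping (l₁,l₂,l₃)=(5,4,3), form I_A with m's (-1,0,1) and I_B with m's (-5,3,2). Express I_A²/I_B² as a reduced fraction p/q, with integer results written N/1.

121/735

Same 5,4,3: normalisation and zero-m 3j drop out of the ratio.
A: Δ: 6! 4! 2! / 13! → 1/180180; sum: t=2:+1/2304 t=3:−1/216 t=4:+1/384 = -11/6912; 3j²(5 4 3; -1 0 1) = Δ·Π!·Σ² = 11/1638  (sign -1)
B: Δ: 6! 4! 2! / 13! → 1/180180; sum: t=6:+1/17280 = 1/17280; 3j²(5 4 3; -5 3 2) = Δ·Π!·Σ² = 35/858  (sign -1)
I_A²/I_B² = (11/1638)/(35/858) = 121/735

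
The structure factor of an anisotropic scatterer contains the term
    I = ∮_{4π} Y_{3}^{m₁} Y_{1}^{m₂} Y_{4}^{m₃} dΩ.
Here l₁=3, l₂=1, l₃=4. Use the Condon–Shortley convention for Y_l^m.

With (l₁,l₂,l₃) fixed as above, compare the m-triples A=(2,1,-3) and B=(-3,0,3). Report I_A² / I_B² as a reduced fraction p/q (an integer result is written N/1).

Shared (l₁,l₂,l₃)=(3,1,4): N and (l;000)² cancel in I_A²/I_B².
A: Δ = 0!·6!·2!/9! = 1/252; Racah Σ t=0..0: t=0:+1/240 = 1/240; ⇒ 3j(3 1 4; 2 1 -3)² = 1/12, sgn -1
B: Δ = 0!·6!·2!/9! = 1/252; Racah Σ t=0..0: t=0:+1/720 = 1/720; ⇒ 3j(3 1 4; -3 0 3)² = 1/36, sgn -1
I_A²/I_B² = (1/12)/(1/36) = 3/1

3/1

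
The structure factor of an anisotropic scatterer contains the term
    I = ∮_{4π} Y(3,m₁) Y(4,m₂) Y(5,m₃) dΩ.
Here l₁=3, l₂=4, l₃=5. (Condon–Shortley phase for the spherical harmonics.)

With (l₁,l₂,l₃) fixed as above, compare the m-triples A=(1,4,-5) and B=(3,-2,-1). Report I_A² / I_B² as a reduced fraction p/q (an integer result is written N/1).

Same 3,4,5: normalisation and zero-m 3j drop out of the ratio.
A: Δ: 2! 4! 6! / 13! → 1/180180; sum: t=2:+1/34560 = 1/34560; 3j²(3 4 5; 1 4 -5) = Δ·Π!·Σ² = 14/429  (sign +1)
B: Δ: 2! 4! 6! / 13! → 1/180180; sum: t=0:+1/2304 = 1/2304; 3j²(3 4 5; 3 -2 -1) = Δ·Π!·Σ² = 75/4004  (sign +1)
I_A²/I_B² = (14/429)/(75/4004) = 392/225

392/225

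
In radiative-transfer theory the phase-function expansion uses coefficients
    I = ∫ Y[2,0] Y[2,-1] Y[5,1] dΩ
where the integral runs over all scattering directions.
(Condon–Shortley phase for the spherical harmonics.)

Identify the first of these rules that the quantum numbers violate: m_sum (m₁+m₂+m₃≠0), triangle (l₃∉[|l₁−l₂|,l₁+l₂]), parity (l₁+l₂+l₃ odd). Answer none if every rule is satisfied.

triangle

Σmᵢ = 0  ✓
l₃∈[|l₁−l₂|,l₁+l₂]=[0,4], have l₃=5  ✗
Σlᵢ = 9 ⇒ odd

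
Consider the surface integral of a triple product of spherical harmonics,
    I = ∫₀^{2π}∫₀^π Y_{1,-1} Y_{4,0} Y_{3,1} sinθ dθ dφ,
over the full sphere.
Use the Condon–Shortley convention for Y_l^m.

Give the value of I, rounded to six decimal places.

0.150786

Rules hold: Σm=0, L=8 even, 3≤3≤5.
N = 3·9·7 = 189
Δ = 2!·0!·6!/9! = 1/252
Racah Σ t=1..1: t=1:−1/36 = -1/36
⇒ 3j(1 4 3; 0 0 0)² = 4/63, sgn +1
Racah Σ t=2..2: t=2:+1/96 = 1/96
⇒ 3j(1 4 3; -1 0 1)² = 1/42, sgn +1
4πI² = N·(3j₀)²·(3jₘ)² = 2/7
I = +1·√(0.285714/4π) = 0.15078601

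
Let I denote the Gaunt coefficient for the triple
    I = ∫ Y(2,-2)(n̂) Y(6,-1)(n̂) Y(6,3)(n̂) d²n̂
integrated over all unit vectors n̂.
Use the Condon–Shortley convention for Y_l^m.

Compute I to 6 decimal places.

Checks pass: Σm=0; 14 even; l₃=6∈[4,8].
(2·2+1)(2·6+1)(2·6+1) = 845
Δ: 2! 2! 10! / 15! → 1/90090
sum: t=0:+1/69120 t=1:−1/14400 t=2:+1/69120 = -7/172800
3j²(2 6 6; 0 0 0) = Δ·Π!·Σ² = 14/715  (sign -1)
sum: t=2:+1/120960 = 1/120960
3j²(2 6 6; -2 -1 3) = Δ·Π!·Σ² = 24/1001  (sign -1)
combine: 4πI² = 845·14/715·24/1001 = 48/121
take √, sign +1: I = 0.17767364

0.177674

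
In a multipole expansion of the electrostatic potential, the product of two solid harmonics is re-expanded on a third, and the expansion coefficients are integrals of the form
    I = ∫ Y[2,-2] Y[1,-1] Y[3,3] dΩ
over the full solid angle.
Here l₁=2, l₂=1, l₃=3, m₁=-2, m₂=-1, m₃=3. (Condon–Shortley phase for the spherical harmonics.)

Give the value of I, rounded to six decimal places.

m-sum 0 ✓  L=6 even ✓  1≤3≤3 ✓
Π(2lᵢ+1) = 5×3×7 = 105
triangle coeff Δ(2,1,3) = 1/105
Σ_t [0,0]: t=0:+1/4 = 1/4
(3j)²=3/35 [(2 1 3; 0 0 0)], sign=-1
Σ_t [0,0]: t=0:+1/48 = 1/48
(3j)²=1/7 [(2 1 3; -2 -1 3)], sign=+1
⇒ 4πI² = 9/7
I = (-1)√(9/7/(4π)) = -0.31986543

-0.319865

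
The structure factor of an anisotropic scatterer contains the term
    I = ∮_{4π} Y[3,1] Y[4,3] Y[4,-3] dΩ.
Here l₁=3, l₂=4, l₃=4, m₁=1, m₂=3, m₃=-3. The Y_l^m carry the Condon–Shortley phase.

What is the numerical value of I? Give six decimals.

0.000000

1 + 3 − 3 = 1 ≠ 0: azimuthal integral kills it; I = 0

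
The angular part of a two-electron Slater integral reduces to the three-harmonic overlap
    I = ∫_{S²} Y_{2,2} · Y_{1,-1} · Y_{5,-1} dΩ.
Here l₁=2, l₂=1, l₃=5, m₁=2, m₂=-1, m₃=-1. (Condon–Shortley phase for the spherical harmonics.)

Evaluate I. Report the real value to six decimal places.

0.000000

l₃=5 ∉ [1,3] — triangle fails ⇒ I = 0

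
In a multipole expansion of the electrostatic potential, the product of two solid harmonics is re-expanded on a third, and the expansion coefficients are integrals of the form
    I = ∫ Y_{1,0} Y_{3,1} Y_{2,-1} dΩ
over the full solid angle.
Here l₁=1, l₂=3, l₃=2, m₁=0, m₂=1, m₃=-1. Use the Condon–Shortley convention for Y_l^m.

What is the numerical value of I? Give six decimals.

m-sum 0 ✓  L=6 even ✓  2≤2≤4 ✓
Π(2lᵢ+1) = 3×7×5 = 105
triangle coeff Δ(1,3,2) = 1/105
Σ_t [1,1]: t=1:−1/4 = -1/4
(3j)²=3/35 [(1 3 2; 0 0 0)], sign=-1
Σ_t [1,1]: t=1:−1/6 = -1/6
(3j)²=8/105 [(1 3 2; 0 1 -1)], sign=+1
⇒ 4πI² = 24/35
I = (-1)√(24/35/(4π)) = -0.23359668

-0.233597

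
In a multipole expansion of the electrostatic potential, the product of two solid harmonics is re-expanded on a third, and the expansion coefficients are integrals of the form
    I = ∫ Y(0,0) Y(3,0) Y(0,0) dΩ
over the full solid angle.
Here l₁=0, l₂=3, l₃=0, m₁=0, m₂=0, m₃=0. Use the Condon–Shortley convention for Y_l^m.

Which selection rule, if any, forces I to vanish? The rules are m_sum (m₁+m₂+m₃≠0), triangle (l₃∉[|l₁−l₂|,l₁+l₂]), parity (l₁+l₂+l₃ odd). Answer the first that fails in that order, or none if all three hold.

triangle

azimuthal sum: 0 + 0 + 0 = 0  ✓
3 ≤ 0 ≤ 3 (triangle on l)  ✗
L = 0 + 3 + 0 = 3 (odd)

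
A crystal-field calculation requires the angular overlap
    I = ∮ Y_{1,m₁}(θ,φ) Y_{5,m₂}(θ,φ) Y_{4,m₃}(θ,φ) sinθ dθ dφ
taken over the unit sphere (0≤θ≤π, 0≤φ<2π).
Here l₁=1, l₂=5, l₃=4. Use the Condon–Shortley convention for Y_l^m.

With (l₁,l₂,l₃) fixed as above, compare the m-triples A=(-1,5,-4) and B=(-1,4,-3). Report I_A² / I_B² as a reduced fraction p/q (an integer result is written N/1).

Same 1,5,4: normalisation and zero-m 3j drop out of the ratio.
A: Δ: 2! 0! 8! / 11! → 1/495; sum: t=2:+1/80640 = 1/80640; 3j²(1 5 4; -1 5 -4) = Δ·Π!·Σ² = 1/11  (sign +1)
B: Δ: 2! 0! 8! / 11! → 1/495; sum: t=2:+1/10080 = 1/10080; 3j²(1 5 4; -1 4 -3) = Δ·Π!·Σ² = 4/55  (sign -1)
I_A²/I_B² = (1/11)/(4/55) = 5/4

5/4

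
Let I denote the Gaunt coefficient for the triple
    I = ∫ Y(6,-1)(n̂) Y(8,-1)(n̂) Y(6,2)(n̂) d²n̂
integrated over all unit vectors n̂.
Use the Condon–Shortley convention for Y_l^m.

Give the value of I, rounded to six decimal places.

0.098820

Rules hold: Σm=0, L=20 even, 2≤6≤14.
N = 13·17·13 = 2873
Δ = 8!·4!·8!/21! = 1/1309458150
Racah Σ t=2..6: t=2:+1/49766400 t=3:−1/3110400 t=4:+1/1327104 t=5:−1/3110400 t=6:+1/49766400 = 1/6635520
⇒ 3j(6 8 6; 0 0 0)² = 350/46189, sgn +1
Racah Σ t=3..7: t=3:−1/9953280 t=4:+1/2488320 t=5:−1/4147200 t=6:+1/43545600 t=7:−1/4877107200 = 1/12042240
⇒ 3j(6 8 6; -1 -1 2)² = 3645/646646, sgn +1
4πI² = N·(3j₀)²·(3jₘ)² = 91125/742577
I = +1·√(0.122715/4π) = 0.09881960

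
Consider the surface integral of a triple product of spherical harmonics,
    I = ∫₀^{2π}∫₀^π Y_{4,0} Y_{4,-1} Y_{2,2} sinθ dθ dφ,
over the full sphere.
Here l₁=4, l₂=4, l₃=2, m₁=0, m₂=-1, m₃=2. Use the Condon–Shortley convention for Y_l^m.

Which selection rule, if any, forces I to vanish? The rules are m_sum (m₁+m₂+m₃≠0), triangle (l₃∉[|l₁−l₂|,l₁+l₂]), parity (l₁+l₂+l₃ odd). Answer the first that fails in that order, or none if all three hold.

m_sum

Σmᵢ = 1  ✗
l₃∈[|l₁−l₂|,l₁+l₂]=[0,8], have l₃=2
Σlᵢ = 10 ⇒ even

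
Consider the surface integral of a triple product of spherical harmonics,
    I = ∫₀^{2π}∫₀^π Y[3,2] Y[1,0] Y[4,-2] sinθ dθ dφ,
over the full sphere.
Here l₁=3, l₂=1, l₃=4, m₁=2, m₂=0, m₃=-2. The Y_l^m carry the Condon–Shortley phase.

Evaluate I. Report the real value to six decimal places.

Rules hold: Σm=0, L=8 even, 2≤4≤4.
N = 7·3·9 = 189
Δ = 0!·6!·2!/9! = 1/252
Racah Σ t=0..0: t=0:+1/36 = 1/36
⇒ 3j(3 1 4; 0 0 0)² = 4/63, sgn +1
Racah Σ t=0..0: t=0:+1/120 = 1/120
⇒ 3j(3 1 4; 2 0 -2)² = 1/21, sgn +1
4πI² = N·(3j₀)²·(3jₘ)² = 4/7
I = +1·√(0.571429/4π) = 0.21324362

0.213244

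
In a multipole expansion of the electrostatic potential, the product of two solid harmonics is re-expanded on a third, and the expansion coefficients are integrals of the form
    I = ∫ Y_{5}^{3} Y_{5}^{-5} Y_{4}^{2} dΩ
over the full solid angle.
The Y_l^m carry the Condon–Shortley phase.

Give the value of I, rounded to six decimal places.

Checks pass: Σm=0; 14 even; l₃=4∈[0,10].
(2·5+1)(2·5+1)(2·4+1) = 1089
Δ: 6! 4! 4! / 15! → 1/3153150
sum: t=1:−1/69120 t=2:+1/1728 t=3:−1/576 t=4:+1/1728 t=5:−1/69120 = -7/11520
3j²(5 5 4; 0 0 0) = Δ·Π!·Σ² = 2/143  (sign -1)
sum: t=0:+1/69120 = 1/69120
3j²(5 5 4; 3 -5 2) = Δ·Π!·Σ² = 4/143  (sign +1)
combine: 4πI² = 1089·2/143·4/143 = 72/169
take √, sign -1: I = -0.18412721

-0.184127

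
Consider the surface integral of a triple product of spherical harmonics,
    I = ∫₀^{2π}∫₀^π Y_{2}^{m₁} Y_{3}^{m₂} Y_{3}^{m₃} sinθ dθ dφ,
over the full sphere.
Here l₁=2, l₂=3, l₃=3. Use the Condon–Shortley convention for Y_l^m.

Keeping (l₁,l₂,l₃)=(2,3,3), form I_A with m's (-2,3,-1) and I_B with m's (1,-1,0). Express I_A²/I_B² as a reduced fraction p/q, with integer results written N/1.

5/1

l's match ⇒ only the (l;m) 3-j factors differ between A and B.
A: triangle coeff Δ(2,3,3) = 1/3780; Σ_t [2,2]: t=2:+1/96 = 1/96; (3j)²=1/42 [(2 3 3; -2 3 -1)], sign=+1
B: triangle coeff Δ(2,3,3) = 1/3780; Σ_t [0,1]: t=0:+1/8 t=1:−1/12 = 1/24; (3j)²=1/210 [(2 3 3; 1 -1 0)], sign=-1
I_A²/I_B² = (1/42)/(1/210) = 5/1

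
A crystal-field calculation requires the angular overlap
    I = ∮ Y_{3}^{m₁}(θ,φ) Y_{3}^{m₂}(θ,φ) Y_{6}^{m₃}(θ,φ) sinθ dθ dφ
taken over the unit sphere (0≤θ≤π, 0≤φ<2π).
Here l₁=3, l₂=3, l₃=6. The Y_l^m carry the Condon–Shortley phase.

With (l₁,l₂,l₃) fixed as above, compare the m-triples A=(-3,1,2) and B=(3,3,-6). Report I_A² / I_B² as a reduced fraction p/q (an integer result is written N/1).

Shared (l₁,l₂,l₃)=(3,3,6): N and (l;000)² cancel in I_A²/I_B².
A: Δ = 0!·6!·6!/13! = 1/12012; Racah Σ t=0..0: t=0:+1/34560 = 1/34560; ⇒ 3j(3 3 6; -3 1 2)² = 1/429, sgn +1
B: Δ = 0!·6!·6!/13! = 1/12012; Racah Σ t=0..0: t=0:+1/518400 = 1/518400; ⇒ 3j(3 3 6; 3 3 -6)² = 1/13, sgn +1
I_A²/I_B² = (1/429)/(1/13) = 1/33

1/33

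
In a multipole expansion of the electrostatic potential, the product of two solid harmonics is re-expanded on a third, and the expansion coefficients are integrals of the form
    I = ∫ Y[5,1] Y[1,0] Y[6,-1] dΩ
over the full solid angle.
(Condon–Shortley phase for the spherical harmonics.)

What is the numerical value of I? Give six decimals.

-0.241725

Rules hold: Σm=0, L=12 even, 4≤6≤6.
N = 11·3·13 = 429
Δ = 0!·10!·2!/13! = 1/858
Racah Σ t=0..0: t=0:+1/14400 = 1/14400
⇒ 3j(5 1 6; 0 0 0)² = 6/143, sgn +1
Racah Σ t=0..0: t=0:+1/17280 = 1/17280
⇒ 3j(5 1 6; 1 0 -1)² = 35/858, sgn -1
4πI² = N·(3j₀)²·(3jₘ)² = 105/143
I = -1·√(0.734266/4π) = -0.24172507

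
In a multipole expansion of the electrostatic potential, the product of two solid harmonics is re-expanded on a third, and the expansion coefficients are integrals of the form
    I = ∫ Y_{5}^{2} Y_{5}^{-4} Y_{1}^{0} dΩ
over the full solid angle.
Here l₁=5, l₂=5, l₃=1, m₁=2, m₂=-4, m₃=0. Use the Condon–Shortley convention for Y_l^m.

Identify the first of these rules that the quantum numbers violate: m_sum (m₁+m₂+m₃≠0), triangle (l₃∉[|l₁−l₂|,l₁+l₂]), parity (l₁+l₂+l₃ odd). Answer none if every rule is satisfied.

m_sum

Σmᵢ = -2  ✗
l₃∈[|l₁−l₂|,l₁+l₂]=[0,10], have l₃=1
Σlᵢ = 11 ⇒ odd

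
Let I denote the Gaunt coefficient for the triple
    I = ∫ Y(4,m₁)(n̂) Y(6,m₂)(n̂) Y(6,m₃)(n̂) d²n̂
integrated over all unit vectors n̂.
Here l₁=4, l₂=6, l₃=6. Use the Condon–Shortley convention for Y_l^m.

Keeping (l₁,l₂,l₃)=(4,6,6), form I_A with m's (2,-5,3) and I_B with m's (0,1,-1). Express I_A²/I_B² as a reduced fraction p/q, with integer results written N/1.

297/128

Same 4,6,6: normalisation and zero-m 3j drop out of the ratio.
A: Δ: 4! 4! 8! / 17! → 1/15315300; sum: t=0:+1/483840 t=1:−1/1451520 = 1/725760; 3j²(4 6 6; 2 -5 3) = Δ·Π!·Σ² = 24/1547  (sign -1)
B: Δ: 4! 4! 8! / 17! → 1/15315300; sum: t=0:+1/2903040 t=1:−1/51840 t=2:+1/11520 t=3:−1/20736 t=4:+1/414720 = 1/45360; 3j²(4 6 6; 0 1 -1) = Δ·Π!·Σ² = 1024/153153  (sign -1)
I_A²/I_B² = (24/1547)/(1024/153153) = 297/128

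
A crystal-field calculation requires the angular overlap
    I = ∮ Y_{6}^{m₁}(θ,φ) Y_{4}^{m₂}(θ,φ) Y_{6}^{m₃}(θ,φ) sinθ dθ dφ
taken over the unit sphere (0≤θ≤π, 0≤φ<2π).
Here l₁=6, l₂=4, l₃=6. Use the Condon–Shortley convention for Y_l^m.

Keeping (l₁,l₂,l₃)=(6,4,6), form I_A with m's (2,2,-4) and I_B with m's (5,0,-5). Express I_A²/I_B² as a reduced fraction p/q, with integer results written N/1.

l's match ⇒ only the (l;m) 3-j factors differ between A and B.
A: triangle coeff Δ(6,4,6) = 1/15315300; Σ_t [2,4]: t=2:+1/138240 t=3:−1/181440 t=4:+1/3870720 = 23/11612160; (3j)²=529/204204 [(6 4 6; 2 2 -4)], sign=+1
B: triangle coeff Δ(6,4,6) = 1/15315300; Σ_t [0,1]: t=0:+1/2903040 t=1:−1/1451520 = -1/2903040; (3j)²=11/1547 [(6 4 6; 5 0 -5)], sign=+1
I_A²/I_B² = (529/204204)/(11/1547) = 529/1452

529/1452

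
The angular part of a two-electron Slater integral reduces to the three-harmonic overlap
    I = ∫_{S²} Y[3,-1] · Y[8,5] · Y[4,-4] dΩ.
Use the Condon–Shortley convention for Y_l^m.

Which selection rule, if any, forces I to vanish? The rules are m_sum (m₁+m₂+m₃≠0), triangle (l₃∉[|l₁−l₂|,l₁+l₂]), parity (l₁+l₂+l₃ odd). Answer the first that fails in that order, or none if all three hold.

triangle

azimuthal sum: -1 + 5 − 4 = 0  ✓
5 ≤ 4 ≤ 11 (triangle on l)  ✗
L = 3 + 8 + 4 = 15 (odd)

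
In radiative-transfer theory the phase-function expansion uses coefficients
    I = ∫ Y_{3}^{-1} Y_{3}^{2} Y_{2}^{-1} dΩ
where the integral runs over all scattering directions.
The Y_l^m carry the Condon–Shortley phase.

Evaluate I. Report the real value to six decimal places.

0.162868

Checks pass: Σm=0; 8 even; l₃=2∈[0,6].
(2·3+1)(2·3+1)(2·2+1) = 245
Δ: 4! 2! 2! / 9! → 1/3780
sum: t=1:−1/24 t=2:+1/4 t=3:−1/24 = 1/6
3j²(3 3 2; 0 0 0) = Δ·Π!·Σ² = 4/105  (sign +1)
sum: t=3:−1/12 t=4:+1/48 = -1/16
3j²(3 3 2; -1 2 -1) = Δ·Π!·Σ² = 1/28  (sign +1)
combine: 4πI² = 245·4/105·1/28 = 1/3
take √, sign +1: I = 0.16286750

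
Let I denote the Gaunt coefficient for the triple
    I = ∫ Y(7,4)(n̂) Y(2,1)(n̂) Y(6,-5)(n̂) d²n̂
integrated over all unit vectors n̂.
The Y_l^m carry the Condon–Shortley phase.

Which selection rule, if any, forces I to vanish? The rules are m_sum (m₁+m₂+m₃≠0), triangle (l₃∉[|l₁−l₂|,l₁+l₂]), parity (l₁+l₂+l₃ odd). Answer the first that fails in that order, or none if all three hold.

parity

Σmᵢ = 0  ✓
l₃∈[|l₁−l₂|,l₁+l₂]=[5,9], have l₃=6  ✓
Σlᵢ = 15 ⇒ odd  ✗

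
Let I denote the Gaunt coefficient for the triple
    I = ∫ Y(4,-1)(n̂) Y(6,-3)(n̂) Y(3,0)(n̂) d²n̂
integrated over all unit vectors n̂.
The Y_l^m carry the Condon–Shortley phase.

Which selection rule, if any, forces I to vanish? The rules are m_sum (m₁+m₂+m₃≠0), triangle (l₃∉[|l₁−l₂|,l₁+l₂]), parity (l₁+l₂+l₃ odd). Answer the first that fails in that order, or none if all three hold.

Σmᵢ = -4  ✗
l₃∈[|l₁−l₂|,l₁+l₂]=[2,10], have l₃=3
Σlᵢ = 13 ⇒ odd

m_sum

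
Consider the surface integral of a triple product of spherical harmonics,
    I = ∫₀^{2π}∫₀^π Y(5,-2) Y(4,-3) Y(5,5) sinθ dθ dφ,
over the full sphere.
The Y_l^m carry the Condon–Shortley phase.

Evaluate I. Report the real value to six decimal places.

Rules hold: Σm=0, L=14 even, 1≤5≤9.
N = 11·9·11 = 1089
Δ = 4!·6!·4!/15! = 1/3153150
Racah Σ t=0..4: t=0:+1/69120 t=1:−1/1728 t=2:+1/576 t=3:−1/1728 t=4:+1/69120 = 7/11520
⇒ 3j(5 4 5; 0 0 0)² = 2/143, sgn -1
Racah Σ t=1..1: t=1:−1/103680 = -1/103680
⇒ 3j(5 4 5; -2 -3 5)² = 7/429, sgn -1
4πI² = N·(3j₀)²·(3jₘ)² = 42/169
I = +1·√(0.248521/4π) = 0.14062948

0.140629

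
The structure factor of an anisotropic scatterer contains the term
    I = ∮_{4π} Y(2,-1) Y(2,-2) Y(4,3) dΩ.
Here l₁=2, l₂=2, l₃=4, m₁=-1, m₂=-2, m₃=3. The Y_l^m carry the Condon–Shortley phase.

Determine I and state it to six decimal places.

Rules hold: Σm=0, L=8 even, 0≤4≤4.
N = 5·5·9 = 225
Δ = 0!·4!·4!/9! = 1/630
Racah Σ t=0..0: t=0:+1/16 = 1/16
⇒ 3j(2 2 4; 0 0 0)² = 2/35, sgn +1
Racah Σ t=0..0: t=0:+1/144 = 1/144
⇒ 3j(2 2 4; -1 -2 3)² = 1/18, sgn -1
4πI² = N·(3j₀)²·(3jₘ)² = 5/7
I = -1·√(0.714286/4π) = -0.23841361

-0.238414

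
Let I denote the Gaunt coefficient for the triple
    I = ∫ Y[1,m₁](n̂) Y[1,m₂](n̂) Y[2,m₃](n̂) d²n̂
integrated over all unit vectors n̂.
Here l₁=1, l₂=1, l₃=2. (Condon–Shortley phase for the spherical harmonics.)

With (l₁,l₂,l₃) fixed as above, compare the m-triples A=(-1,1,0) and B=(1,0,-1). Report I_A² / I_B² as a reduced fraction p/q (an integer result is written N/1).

1/3

l's match ⇒ only the (l;m) 3-j factors differ between A and B.
A: triangle coeff Δ(1,1,2) = 1/30; Σ_t [0,0]: t=0:+1/4 = 1/4; (3j)²=1/30 [(1 1 2; -1 1 0)], sign=+1
B: triangle coeff Δ(1,1,2) = 1/30; Σ_t [0,0]: t=0:+1/2 = 1/2; (3j)²=1/10 [(1 1 2; 1 0 -1)], sign=-1
I_A²/I_B² = (1/30)/(1/10) = 1/3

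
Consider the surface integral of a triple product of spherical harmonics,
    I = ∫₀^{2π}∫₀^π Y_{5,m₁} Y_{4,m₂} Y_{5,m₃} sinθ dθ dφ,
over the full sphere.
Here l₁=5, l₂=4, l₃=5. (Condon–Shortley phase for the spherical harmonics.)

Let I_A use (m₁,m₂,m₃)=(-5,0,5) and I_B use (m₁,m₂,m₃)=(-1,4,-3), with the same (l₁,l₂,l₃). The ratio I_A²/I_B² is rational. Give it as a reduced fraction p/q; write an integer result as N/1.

Same 5,4,5: normalisation and zero-m 3j drop out of the ratio.
A: Δ: 4! 6! 4! / 15! → 1/3153150; sum: t=4:+1/414720 = 1/414720; 3j²(5 4 5; -5 0 5) = Δ·Π!·Σ² = 2/143  (sign +1)
B: Δ: 4! 6! 4! / 15! → 1/3153150; sum: t=4:+1/27648 = 1/27648; 3j²(5 4 5; -1 4 -3) = Δ·Π!·Σ² = 10/429  (sign +1)
I_A²/I_B² = (2/143)/(10/429) = 3/5

3/5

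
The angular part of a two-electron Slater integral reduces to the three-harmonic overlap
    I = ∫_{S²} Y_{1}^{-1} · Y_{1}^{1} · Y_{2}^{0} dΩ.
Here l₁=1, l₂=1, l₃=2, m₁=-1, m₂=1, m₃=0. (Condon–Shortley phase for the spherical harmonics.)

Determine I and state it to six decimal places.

0.126157

m-sum 0 ✓  L=4 even ✓  0≤2≤2 ✓
Π(2lᵢ+1) = 3×3×5 = 45
triangle coeff Δ(1,1,2) = 1/30
Σ_t [0,0]: t=0:+1/1 = 1/1
(3j)²=2/15 [(1 1 2; 0 0 0)], sign=+1
Σ_t [0,0]: t=0:+1/4 = 1/4
(3j)²=1/30 [(1 1 2; -1 1 0)], sign=+1
⇒ 4πI² = 1/5
I = (+1)√(1/5/(4π)) = 0.12615663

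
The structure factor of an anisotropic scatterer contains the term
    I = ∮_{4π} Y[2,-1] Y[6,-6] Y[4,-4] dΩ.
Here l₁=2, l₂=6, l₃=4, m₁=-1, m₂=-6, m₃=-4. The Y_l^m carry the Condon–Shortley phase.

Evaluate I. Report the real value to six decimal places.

0.000000

-1 − 6 − 4 = -11 ≠ 0: azimuthal integral kills it; I = 0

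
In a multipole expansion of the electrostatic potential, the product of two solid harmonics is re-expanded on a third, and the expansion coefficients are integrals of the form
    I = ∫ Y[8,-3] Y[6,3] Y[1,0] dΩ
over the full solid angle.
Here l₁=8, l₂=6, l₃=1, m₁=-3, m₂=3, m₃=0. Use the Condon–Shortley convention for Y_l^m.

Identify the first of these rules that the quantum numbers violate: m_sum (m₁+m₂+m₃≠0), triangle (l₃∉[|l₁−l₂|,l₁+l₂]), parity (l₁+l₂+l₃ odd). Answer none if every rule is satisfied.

m₁+m₂+m₃ = -3 + 3 + 0 = 0  ✓
triangle: |8−6|=2 ≤ l₃=1 ≤ 8+6=14  ✗
parity: l₁+l₂+l₃ = 15 is odd

triangle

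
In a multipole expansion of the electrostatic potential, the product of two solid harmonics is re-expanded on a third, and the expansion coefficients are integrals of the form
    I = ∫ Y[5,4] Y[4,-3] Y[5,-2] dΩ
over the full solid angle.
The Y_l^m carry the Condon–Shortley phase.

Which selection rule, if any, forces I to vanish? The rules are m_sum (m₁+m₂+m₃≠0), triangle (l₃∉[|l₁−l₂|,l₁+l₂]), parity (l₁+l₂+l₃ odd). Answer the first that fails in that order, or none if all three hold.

m_sum

Σmᵢ = -1  ✗
l₃∈[|l₁−l₂|,l₁+l₂]=[1,9], have l₃=5
Σlᵢ = 14 ⇒ even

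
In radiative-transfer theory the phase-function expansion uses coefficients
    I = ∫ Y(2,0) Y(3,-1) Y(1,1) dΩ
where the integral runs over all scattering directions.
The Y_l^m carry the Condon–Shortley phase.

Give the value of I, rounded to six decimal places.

Checks pass: Σm=0; 6 even; l₃=1∈[1,5].
(2·2+1)(2·3+1)(2·1+1) = 105
Δ: 4! 0! 2! / 7! → 1/105
sum: t=2:+1/4 = 1/4
3j²(2 3 1; 0 0 0) = Δ·Π!·Σ² = 3/35  (sign -1)
sum: t=2:+1/8 = 1/8
3j²(2 3 1; 0 -1 1) = Δ·Π!·Σ² = 2/35  (sign +1)
combine: 4πI² = 105·3/35·2/35 = 18/35
take √, sign -1: I = -0.20230066

-0.202301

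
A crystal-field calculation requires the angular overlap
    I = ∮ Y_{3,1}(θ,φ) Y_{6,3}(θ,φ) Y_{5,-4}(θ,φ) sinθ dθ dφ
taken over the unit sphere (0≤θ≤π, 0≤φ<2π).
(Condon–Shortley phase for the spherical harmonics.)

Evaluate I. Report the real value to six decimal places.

0.176531

m-sum 0 ✓  L=14 even ✓  3≤5≤9 ✓
Π(2lᵢ+1) = 7×13×11 = 1001
triangle coeff Δ(3,6,5) = 1/675675
Σ_t [1,3]: t=1:−1/8640 t=2:+1/2304 t=3:−1/8640 = 7/34560
(3j)²=7/429 [(3 6 5; 0 0 0)], sign=-1
Σ_t [1,2]: t=1:−1/241920 t=2:+1/40320 = 1/48384
(3j)²=24/1001 [(3 6 5; 1 3 -4)], sign=-1
⇒ 4πI² = 56/143
I = (+1)√(56/143/(4π)) = 0.17653103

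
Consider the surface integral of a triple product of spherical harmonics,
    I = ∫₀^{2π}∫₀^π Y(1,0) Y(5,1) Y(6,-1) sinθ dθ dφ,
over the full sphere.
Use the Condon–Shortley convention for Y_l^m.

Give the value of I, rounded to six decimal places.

-0.241725

Rules hold: Σm=0, L=12 even, 4≤6≤6.
N = 3·11·13 = 429
Δ = 0!·2!·10!/13! = 1/858
Racah Σ t=0..0: t=0:+1/14400 = 1/14400
⇒ 3j(1 5 6; 0 0 0)² = 6/143, sgn +1
Racah Σ t=0..0: t=0:+1/17280 = 1/17280
⇒ 3j(1 5 6; 0 1 -1)² = 35/858, sgn -1
4πI² = N·(3j₀)²·(3jₘ)² = 105/143
I = -1·√(0.734266/4π) = -0.24172507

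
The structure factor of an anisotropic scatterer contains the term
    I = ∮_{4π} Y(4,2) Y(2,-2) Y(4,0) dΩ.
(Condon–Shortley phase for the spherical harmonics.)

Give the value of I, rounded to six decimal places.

Checks pass: Σm=0; 10 even; l₃=4∈[2,6].
(2·4+1)(2·2+1)(2·4+1) = 405
Δ: 2! 6! 2! / 11! → 1/13860
sum: t=0:+1/192 t=1:−1/36 t=2:+1/192 = -5/288
3j²(4 2 4; 0 0 0) = Δ·Π!·Σ² = 20/693  (sign -1)
sum: t=0:+1/192 = 1/192
3j²(4 2 4; 2 -2 0) = Δ·Π!·Σ² = 3/77  (sign +1)
combine: 4πI² = 405·20/693·3/77 = 2700/5929
take √, sign -1: I = -0.19036462

-0.190365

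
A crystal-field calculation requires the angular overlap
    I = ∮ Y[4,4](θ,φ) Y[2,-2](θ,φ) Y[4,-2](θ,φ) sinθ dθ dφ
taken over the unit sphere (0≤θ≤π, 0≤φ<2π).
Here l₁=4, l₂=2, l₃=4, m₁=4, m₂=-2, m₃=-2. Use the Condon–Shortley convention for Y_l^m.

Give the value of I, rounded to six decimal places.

Checks pass: Σm=0; 10 even; l₃=4∈[2,6].
(2·4+1)(2·2+1)(2·4+1) = 405
Δ: 2! 6! 2! / 11! → 1/13860
sum: t=0:+1/192 t=1:−1/36 t=2:+1/192 = -5/288
3j²(4 2 4; 0 0 0) = Δ·Π!·Σ² = 20/693  (sign -1)
sum: t=0:+1/2880 = 1/2880
3j²(4 2 4; 4 -2 -2) = Δ·Π!·Σ² = 2/165  (sign +1)
combine: 4πI² = 405·20/693·2/165 = 120/847
take √, sign -1: I = -0.10618031

-0.106180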